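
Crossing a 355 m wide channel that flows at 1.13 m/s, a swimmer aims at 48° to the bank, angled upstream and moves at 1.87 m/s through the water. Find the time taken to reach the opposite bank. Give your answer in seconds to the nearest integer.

255 s

The component of the swimmer's velocity perpendicular to the bank is 1.87 × sin 48° = 1.390 m/s.
The flow acts along the bank and has no component across it.
Time = 355 / 1.390 = 255.454 s.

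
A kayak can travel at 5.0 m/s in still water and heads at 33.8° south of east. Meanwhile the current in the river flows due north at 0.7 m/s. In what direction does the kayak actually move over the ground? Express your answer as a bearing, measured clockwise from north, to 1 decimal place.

116.6°

Taking east as x and north as y: velocity relative to the water = (4.155, -2.781) m/s; the water relative to ground = (0.000, 0.700) m/s.
Velocity relative to ground = (4.155, -2.781) + (0.000, 0.700) = (4.155, -2.081) m/s.
Bearing = atan2(4.15, -2.08) = 116.61° clockwise from north.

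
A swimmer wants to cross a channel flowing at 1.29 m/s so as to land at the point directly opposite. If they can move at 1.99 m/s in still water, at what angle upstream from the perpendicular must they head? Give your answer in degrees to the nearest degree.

40°

To cancel the current, the upstream component of the swimmer's velocity must equal the flow: 1.99 sin θ = 1.29.
sin θ = 1.29 / 1.99 = 0.6482.
θ = arcsin(0.6482) = 40.409°.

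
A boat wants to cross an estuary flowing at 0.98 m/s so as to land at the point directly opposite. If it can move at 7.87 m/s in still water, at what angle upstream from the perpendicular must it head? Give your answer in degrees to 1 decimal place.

To cancel the current, the upstream component of the boat's velocity must equal the flow: 7.87 sin θ = 0.98.
sin θ = 0.98 / 7.87 = 0.1245.
θ = arcsin(0.1245) = 7.153°.

7.2°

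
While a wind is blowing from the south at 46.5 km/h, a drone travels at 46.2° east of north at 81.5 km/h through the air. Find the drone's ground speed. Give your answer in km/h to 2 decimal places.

Taking east as x and north as y: velocity relative to the air = (58.823, 56.410) km/h; the air relative to ground = (0.000, 46.500) km/h.
Velocity relative to ground = (58.823, 56.410) + (0.000, 46.500) = (58.823, 102.910) km/h.
Speed = |(58.823, 102.910)| = 118.535 km/h.

118.54 km/h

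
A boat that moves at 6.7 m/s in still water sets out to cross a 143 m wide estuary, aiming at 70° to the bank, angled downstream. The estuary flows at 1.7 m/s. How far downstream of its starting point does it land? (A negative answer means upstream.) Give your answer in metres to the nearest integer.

91 m

Perpendicular speed = 6.296 m/s; crossing time = 143 / 6.296 = 22.713 s.
Net downstream speed = 3.992 m/s.
Drift = 3.992 × 22.713 = 90.660 m (downstream).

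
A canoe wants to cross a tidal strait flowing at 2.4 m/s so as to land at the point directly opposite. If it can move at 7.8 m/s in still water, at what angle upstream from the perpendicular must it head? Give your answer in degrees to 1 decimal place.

17.9°

To cancel the current, the upstream component of the canoe's velocity must equal the flow: 7.8 sin θ = 2.4.
sin θ = 2.4 / 7.8 = 0.3077.
θ = arcsin(0.3077) = 17.920°.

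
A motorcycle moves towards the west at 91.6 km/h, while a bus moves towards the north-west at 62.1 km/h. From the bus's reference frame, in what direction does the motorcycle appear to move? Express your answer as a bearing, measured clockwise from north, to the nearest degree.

227°

Taking east as x and north as y: motorcycle velocity = (-91.600, 0.000) km/h; bus velocity = (-43.911, 43.911) km/h.
Velocity of motorcycle relative to bus = (-91.600, 0.000) − (-43.911, 43.911) = (-47.689, -43.911) km/h.
Bearing = atan2(-47.69, -43.91) = 227.36° clockwise from north.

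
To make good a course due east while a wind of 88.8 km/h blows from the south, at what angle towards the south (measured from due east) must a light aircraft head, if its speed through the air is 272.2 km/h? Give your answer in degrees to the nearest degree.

19°

The wind pushes perpendicular to the desired track; the heading must have a component into the wind equal to 88.8 km/h: 272.2 sin θ = 88.8.
sin θ = 0.3262, so θ = 19.040°.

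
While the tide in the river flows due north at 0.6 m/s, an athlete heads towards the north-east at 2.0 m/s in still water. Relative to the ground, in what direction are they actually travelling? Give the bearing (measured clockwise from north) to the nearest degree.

035°

Taking east as x and north as y: velocity relative to the water = (1.414, 1.414) m/s; the water relative to ground = (0.000, 0.600) m/s.
Velocity relative to ground = (1.414, 1.414) + (0.000, 0.600) = (1.414, 2.014) m/s.
Bearing = atan2(1.41, 2.01) = 35.07° clockwise from north.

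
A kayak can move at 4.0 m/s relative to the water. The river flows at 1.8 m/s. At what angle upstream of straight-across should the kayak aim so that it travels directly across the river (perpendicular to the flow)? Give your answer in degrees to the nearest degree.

To cancel the current, the upstream component of the kayak's velocity must equal the flow: 4.0 sin θ = 1.8.
sin θ = 1.8 / 4.0 = 0.4500.
θ = arcsin(0.4500) = 26.744°.

27°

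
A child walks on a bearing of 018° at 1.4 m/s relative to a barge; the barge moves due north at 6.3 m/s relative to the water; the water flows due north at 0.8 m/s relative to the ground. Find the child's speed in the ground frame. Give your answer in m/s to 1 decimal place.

In east/north components (m/s): child relative to barge = (0.433, 1.331); barge relative to water = (0.000, 6.300); water relative to ground = (0.000, 0.800).
Sum = (0.433, 8.431) m/s.
Speed = |(0.433, 8.431)| = 8.443 m/s.

8.4 m/s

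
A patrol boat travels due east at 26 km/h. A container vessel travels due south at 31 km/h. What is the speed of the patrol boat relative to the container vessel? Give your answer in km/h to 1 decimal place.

40.5 km/h

Taking east as x and north as y: patrol boat velocity = (26.000, 0.000) km/h; container vessel velocity = (0.000, -31.000) km/h.
Velocity of patrol boat relative to container vessel = (26.000, 0.000) − (0.000, -31.000) = (26.000, 31.000) km/h.
Magnitude = |(26.000, 31.000)| = 40.460 km/h.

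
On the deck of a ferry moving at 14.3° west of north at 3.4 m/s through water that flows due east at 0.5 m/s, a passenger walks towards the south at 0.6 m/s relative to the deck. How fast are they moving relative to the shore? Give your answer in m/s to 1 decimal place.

2.7 m/s

In east/north components (m/s): passenger relative to ferry = (0.000, -0.600); ferry relative to water = (-0.840, 3.295); water relative to ground = (0.500, 0.000).
Sum = (-0.340, 2.695) m/s.
Speed = |(-0.340, 2.695)| = 2.716 m/s.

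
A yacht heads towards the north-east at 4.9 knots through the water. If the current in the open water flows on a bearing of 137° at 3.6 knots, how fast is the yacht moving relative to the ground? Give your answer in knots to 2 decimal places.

Taking east as x and north as y: velocity relative to the water = (3.465, 3.465) knots; the water relative to ground = (2.455, -2.633) knots.
Velocity relative to ground = (3.465, 3.465) + (2.455, -2.633) = (5.920, 0.832) knots.
Speed = |(5.920, 0.832)| = 5.978 knots.

5.98 knots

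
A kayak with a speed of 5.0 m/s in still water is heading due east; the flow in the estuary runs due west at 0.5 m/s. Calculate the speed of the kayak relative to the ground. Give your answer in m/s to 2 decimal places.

4.50 m/s

Taking east as x and north as y: velocity relative to the water = (5.000, 0.000) m/s; the water relative to ground = (-0.500, 0.000) m/s.
Velocity relative to ground = (5.000, 0.000) + (-0.500, 0.000) = (4.500, 0.000) m/s.
Speed = |(4.500, 0.000)| = 4.500 m/s.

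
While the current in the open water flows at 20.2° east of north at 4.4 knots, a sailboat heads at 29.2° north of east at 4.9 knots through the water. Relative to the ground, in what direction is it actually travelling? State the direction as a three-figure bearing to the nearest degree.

042°

Taking east as x and north as y: velocity relative to the water = (4.277, 2.391) knots; the water relative to ground = (1.519, 4.129) knots.
Velocity relative to ground = (4.277, 2.391) + (1.519, 4.129) = (5.797, 6.520) knots.
Bearing = atan2(5.80, 6.52) = 41.64° clockwise from north.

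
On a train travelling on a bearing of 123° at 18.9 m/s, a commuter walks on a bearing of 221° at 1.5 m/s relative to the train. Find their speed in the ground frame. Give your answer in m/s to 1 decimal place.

Taking east as x and north as y: train velocity = (15.851, -10.294) m/s; commuter velocity relative to train = (-0.984, -1.132) m/s.
Velocity relative to ground = (15.851, -10.294) + (-0.984, -1.132) = (14.867, -11.426) m/s.
Speed = |(14.867, -11.426)| = 18.750 m/s.

18.8 m/s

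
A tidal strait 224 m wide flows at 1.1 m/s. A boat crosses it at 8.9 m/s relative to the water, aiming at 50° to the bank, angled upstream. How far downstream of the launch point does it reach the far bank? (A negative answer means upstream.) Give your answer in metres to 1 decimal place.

Perpendicular speed = 6.818 m/s; crossing time = 224 / 6.818 = 32.855 s.
Net downstream speed = -4.621 m/s.
Drift = -4.621 × 32.855 = -151.818 m (upstream).

-151.8 m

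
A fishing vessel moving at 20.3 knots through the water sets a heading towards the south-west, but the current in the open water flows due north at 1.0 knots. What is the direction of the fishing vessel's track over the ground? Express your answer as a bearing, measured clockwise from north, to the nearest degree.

Taking east as x and north as y: velocity relative to the water = (-14.354, -14.354) knots; the water relative to ground = (0.000, 1.000) knots.
Velocity relative to ground = (-14.354, -14.354) + (0.000, 1.000) = (-14.354, -13.354) knots.
Bearing = atan2(-14.35, -13.35) = 227.07° clockwise from north.

227°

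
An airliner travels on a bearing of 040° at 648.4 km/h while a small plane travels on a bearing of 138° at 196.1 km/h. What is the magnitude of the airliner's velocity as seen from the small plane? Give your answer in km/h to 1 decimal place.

Taking east as x and north as y: airliner velocity = (416.783, 496.703) km/h; small plane velocity = (131.217, -145.731) km/h.
Velocity of airliner relative to small plane = (416.783, 496.703) − (131.217, -145.731) = (285.567, 642.434) km/h.
Magnitude = |(285.567, 642.434)| = 703.043 km/h.

703.0 km/h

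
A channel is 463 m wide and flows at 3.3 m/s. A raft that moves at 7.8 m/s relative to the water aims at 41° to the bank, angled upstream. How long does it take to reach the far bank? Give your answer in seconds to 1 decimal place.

90.5 s

The component of the raft's velocity perpendicular to the bank is 7.8 × sin 41° = 5.117 m/s.
Only the cross-stream component determines the crossing time; the current contributes nothing perpendicular to the bank.
Time = 463 / 5.117 = 90.478 s.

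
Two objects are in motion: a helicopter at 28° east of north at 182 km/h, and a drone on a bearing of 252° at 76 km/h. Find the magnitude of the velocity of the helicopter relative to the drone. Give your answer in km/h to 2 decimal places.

Taking east as x and north as y: helicopter velocity = (85.444, 160.696) km/h; drone velocity = (-72.280, -23.485) km/h.
Velocity of helicopter relative to drone = (85.444, 160.696) − (-72.280, -23.485) = (157.724, 184.182) km/h.
Magnitude = |(157.724, 184.182)| = 242.487 km/h.

242.49 km/h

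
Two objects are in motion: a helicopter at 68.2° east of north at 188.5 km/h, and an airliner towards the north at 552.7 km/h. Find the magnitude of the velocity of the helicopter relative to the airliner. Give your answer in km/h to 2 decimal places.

Taking east as x and north as y: helicopter velocity = (175.020, 70.003) km/h; airliner velocity = (0.000, 552.700) km/h.
Velocity of helicopter relative to airliner = (175.020, 70.003) − (0.000, 552.700) = (175.020, -482.697) km/h.
Magnitude = |(175.020, -482.697)| = 513.448 km/h.

513.45 km/h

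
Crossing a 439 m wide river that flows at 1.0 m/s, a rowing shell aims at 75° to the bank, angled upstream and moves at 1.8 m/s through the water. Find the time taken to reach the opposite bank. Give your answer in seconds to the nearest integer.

252 s

The component of the rowing shell's velocity perpendicular to the bank is 1.8 × sin 75° = 1.739 m/s.
The current is parallel to the bank, so it does not affect the crossing time.
Time = 439 / 1.739 = 252.492 s.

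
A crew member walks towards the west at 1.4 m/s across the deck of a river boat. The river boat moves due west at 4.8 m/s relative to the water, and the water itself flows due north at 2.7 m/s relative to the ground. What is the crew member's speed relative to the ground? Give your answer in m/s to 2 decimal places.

6.76 m/s

In east/north components (m/s): crew member relative to river boat = (-1.400, 0.000); river boat relative to water = (-4.800, 0.000); water relative to ground = (0.000, 2.700).
Sum = (-6.200, 2.700) m/s.
Speed = |(-6.200, 2.700)| = 6.762 m/s.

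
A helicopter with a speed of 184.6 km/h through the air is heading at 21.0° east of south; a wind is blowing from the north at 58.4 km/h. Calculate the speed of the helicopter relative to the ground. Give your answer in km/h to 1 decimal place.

240.0 km/h

Taking east as x and north as y: velocity relative to the air = (66.155, -172.339) km/h; the air relative to ground = (0.000, -58.400) km/h.
Velocity relative to ground = (66.155, -172.339) + (0.000, -58.400) = (66.155, -230.739) km/h.
Speed = |(66.155, -230.739)| = 240.035 km/h.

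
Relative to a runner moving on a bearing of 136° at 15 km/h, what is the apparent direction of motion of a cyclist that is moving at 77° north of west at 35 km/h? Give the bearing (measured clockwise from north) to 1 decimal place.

Taking east as x and north as y: cyclist velocity = (-7.873, 34.103) km/h; runner velocity = (10.420, -10.790) km/h.
Velocity of cyclist relative to runner = (-7.873, 34.103) − (10.420, -10.790) = (-18.293, 44.893) km/h.
Bearing = atan2(-18.29, 44.89) = 337.83° clockwise from north.

337.8°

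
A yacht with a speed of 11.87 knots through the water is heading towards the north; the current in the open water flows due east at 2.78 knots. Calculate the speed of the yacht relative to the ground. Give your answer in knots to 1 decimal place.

Taking east as x and north as y: velocity relative to the water = (0.000, 11.870) knots; the water relative to ground = (2.780, 0.000) knots.
Velocity relative to ground = (0.000, 11.870) + (2.780, 0.000) = (2.780, 11.870) knots.
Speed = |(2.780, 11.870)| = 12.191 knots.

12.2 knots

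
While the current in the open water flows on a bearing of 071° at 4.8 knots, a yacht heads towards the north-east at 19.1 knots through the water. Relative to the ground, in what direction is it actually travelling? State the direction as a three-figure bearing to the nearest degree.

Taking east as x and north as y: velocity relative to the water = (13.506, 13.506) knots; the water relative to ground = (4.538, 1.563) knots.
Velocity relative to ground = (13.506, 13.506) + (4.538, 1.563) = (18.044, 15.068) knots.
Bearing = atan2(18.04, 15.07) = 50.14° clockwise from north.

050°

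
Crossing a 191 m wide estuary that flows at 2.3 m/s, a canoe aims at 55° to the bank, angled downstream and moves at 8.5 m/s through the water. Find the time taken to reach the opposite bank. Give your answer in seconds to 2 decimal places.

27.43 s

The component of the canoe's velocity perpendicular to the bank is 8.5 × sin 55° = 6.963 m/s.
Only the cross-stream component determines the crossing time; the current contributes nothing perpendicular to the bank.
Time = 191 / 6.963 = 27.432 s.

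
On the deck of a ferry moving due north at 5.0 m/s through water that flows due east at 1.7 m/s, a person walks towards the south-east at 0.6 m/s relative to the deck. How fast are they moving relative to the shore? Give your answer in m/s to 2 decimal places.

5.04 m/s

In east/north components (m/s): person relative to ferry = (0.424, -0.424); ferry relative to water = (0.000, 5.000); water relative to ground = (1.700, 0.000).
Sum = (2.124, 4.576) m/s.
Speed = |(2.124, 4.576)| = 5.045 m/s.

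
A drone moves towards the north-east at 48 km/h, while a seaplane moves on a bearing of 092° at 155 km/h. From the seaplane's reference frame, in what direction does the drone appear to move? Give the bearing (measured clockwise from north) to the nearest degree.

288°

Taking east as x and north as y: drone velocity = (33.941, 33.941) km/h; seaplane velocity = (154.906, -5.409) km/h.
Velocity of drone relative to seaplane = (33.941, 33.941) − (154.906, -5.409) = (-120.964, 39.351) km/h.
Bearing = atan2(-120.96, 39.35) = 288.02° clockwise from north.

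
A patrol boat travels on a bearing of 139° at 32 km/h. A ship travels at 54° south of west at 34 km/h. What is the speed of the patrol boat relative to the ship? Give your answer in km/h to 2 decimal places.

Taking east as x and north as y: patrol boat velocity = (20.994, -24.151) km/h; ship velocity = (-19.985, -27.507) km/h.
Velocity of patrol boat relative to ship = (20.994, -24.151) − (-19.985, -27.507) = (40.979, 3.356) km/h.
Magnitude = |(40.979, 3.356)| = 41.116 km/h.

41.12 km/h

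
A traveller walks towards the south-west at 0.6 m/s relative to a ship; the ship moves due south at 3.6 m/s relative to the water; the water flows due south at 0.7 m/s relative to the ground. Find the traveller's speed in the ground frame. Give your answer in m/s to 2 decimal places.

4.74 m/s

In east/north components (m/s): traveller relative to ship = (-0.424, -0.424); ship relative to water = (0.000, -3.600); water relative to ground = (0.000, -0.700).
Sum = (-0.424, -4.724) m/s.
Speed = |(-0.424, -4.724)| = 4.743 m/s.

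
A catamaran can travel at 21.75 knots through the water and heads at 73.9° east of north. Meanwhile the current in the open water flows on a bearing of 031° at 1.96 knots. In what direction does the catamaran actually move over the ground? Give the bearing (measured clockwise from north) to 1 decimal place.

Taking east as x and north as y: velocity relative to the water = (20.897, 6.032) knots; the water relative to ground = (1.009, 1.680) knots.
Velocity relative to ground = (20.897, 6.032) + (1.009, 1.680) = (21.906, 7.712) knots.
Bearing = atan2(21.91, 7.71) = 70.61° clockwise from north.

070.6°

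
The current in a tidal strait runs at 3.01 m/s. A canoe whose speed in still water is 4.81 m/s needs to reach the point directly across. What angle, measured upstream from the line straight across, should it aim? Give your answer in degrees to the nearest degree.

39°

To cancel the current, the upstream component of the canoe's velocity must equal the flow: 4.81 sin θ = 3.01.
sin θ = 3.01 / 4.81 = 0.6258.
θ = arcsin(0.6258) = 38.739°.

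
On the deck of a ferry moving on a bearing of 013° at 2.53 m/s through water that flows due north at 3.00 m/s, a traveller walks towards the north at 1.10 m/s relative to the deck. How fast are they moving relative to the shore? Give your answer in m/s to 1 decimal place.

In east/north components (m/s): traveller relative to ferry = (0.000, 1.100); ferry relative to water = (0.569, 2.465); water relative to ground = (0.000, 3.000).
Sum = (0.569, 6.565) m/s.
Speed = |(0.569, 6.565)| = 6.590 m/s.

6.6 m/s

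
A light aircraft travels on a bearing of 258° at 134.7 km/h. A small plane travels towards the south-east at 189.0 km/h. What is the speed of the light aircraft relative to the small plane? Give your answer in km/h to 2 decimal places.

285.65 km/h

Taking east as x and north as y: light aircraft velocity = (-131.756, -28.006) km/h; small plane velocity = (133.643, -133.643) km/h.
Velocity of light aircraft relative to small plane = (-131.756, -28.006) − (133.643, -133.643) = (-265.400, 105.637) km/h.
Magnitude = |(-265.400, 105.637)| = 285.651 km/h.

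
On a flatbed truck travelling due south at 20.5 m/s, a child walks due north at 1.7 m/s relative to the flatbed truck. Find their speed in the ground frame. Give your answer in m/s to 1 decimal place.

18.8 m/s

Taking east as x and north as y: flatbed truck velocity = (0.000, -20.500) m/s; child velocity relative to flatbed truck = (0.000, 1.700) m/s.
Velocity relative to ground = (0.000, -20.500) + (0.000, 1.700) = (0.000, -18.800) m/s.
Speed = |(0.000, -18.800)| = 18.800 m/s.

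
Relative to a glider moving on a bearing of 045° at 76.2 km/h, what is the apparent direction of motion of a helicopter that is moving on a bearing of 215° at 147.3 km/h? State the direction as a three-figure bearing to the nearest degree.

Taking east as x and north as y: helicopter velocity = (-84.488, -120.661) km/h; glider velocity = (53.882, 53.882) km/h.
Velocity of helicopter relative to glider = (-84.488, -120.661) − (53.882, 53.882) = (-138.369, -174.543) km/h.
Bearing = atan2(-138.37, -174.54) = 218.41° clockwise from north.

218°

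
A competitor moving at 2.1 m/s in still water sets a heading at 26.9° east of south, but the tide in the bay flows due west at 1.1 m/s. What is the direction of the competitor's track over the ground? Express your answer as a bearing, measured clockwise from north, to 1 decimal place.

184.6°

Taking east as x and north as y: velocity relative to the water = (0.950, -1.873) m/s; the water relative to ground = (-1.100, 0.000) m/s.
Velocity relative to ground = (0.950, -1.873) + (-1.100, 0.000) = (-0.150, -1.873) m/s.
Bearing = atan2(-0.15, -1.87) = 184.58° clockwise from north.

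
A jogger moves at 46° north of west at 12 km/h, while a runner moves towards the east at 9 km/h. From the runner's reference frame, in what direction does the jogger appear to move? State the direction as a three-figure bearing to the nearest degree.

296°

Taking east as x and north as y: jogger velocity = (-8.336, 8.632) km/h; runner velocity = (9.000, 0.000) km/h.
Velocity of jogger relative to runner = (-8.336, 8.632) − (9.000, 0.000) = (-17.336, 8.632) km/h.
Bearing = atan2(-17.34, 8.63) = 296.47° clockwise from north.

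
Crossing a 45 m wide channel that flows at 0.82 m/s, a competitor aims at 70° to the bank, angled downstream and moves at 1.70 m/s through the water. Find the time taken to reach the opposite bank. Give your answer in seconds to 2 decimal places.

28.17 s

The component of the competitor's velocity perpendicular to the bank is 1.70 × sin 70° = 1.597 m/s.
Only the cross-stream component determines the crossing time; the current contributes nothing perpendicular to the bank.
Time = 45 / 1.597 = 28.169 s.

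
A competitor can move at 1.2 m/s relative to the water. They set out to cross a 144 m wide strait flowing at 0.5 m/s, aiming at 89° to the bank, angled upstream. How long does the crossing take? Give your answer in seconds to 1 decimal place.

The component of the competitor's velocity perpendicular to the bank is 1.2 × sin 89° = 1.200 m/s.
Only the cross-stream component determines the crossing time; the current contributes nothing perpendicular to the bank.
Time = 144 / 1.200 = 120.018 s.

120.0 s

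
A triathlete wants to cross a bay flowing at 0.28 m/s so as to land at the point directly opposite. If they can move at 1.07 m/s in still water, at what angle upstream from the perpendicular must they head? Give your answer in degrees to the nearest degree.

To cancel the current, the upstream component of the triathlete's velocity must equal the flow: 1.07 sin θ = 0.28.
sin θ = 0.28 / 1.07 = 0.2617.
θ = arcsin(0.2617) = 15.170°.

15°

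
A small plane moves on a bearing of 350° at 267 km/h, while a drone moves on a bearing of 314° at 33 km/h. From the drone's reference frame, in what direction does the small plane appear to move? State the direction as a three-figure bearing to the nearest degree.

Taking east as x and north as y: small plane velocity = (-46.364, 262.944) km/h; drone velocity = (-23.738, 22.924) km/h.
Velocity of small plane relative to drone = (-46.364, 262.944) − (-23.738, 22.924) = (-22.626, 240.020) km/h.
Bearing = atan2(-22.63, 240.02) = 354.61° clockwise from north.

355°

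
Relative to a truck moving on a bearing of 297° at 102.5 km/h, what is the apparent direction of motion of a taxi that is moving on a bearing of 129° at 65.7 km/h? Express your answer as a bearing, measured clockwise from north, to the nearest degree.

Taking east as x and north as y: taxi velocity = (51.058, -41.346) km/h; truck velocity = (-91.328, 46.534) km/h.
Velocity of taxi relative to truck = (51.058, -41.346) − (-91.328, 46.534) = (142.387, -87.880) km/h.
Bearing = atan2(142.39, -87.88) = 121.68° clockwise from north.

122°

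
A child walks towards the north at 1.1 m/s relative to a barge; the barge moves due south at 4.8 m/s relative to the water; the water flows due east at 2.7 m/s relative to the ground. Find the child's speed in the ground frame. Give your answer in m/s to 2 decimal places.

In east/north components (m/s): child relative to barge = (0.000, 1.100); barge relative to water = (0.000, -4.800); water relative to ground = (2.700, 0.000).
Sum = (2.700, -3.700) m/s.
Speed = |(2.700, -3.700)| = 4.580 m/s.

4.58 m/s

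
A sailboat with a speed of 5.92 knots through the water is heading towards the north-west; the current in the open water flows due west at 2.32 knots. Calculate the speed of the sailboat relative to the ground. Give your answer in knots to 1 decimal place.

7.7 knots

Taking east as x and north as y: velocity relative to the water = (-4.186, 4.186) knots; the water relative to ground = (-2.320, 0.000) knots.
Velocity relative to ground = (-4.186, 4.186) + (-2.320, 0.000) = (-6.506, 4.186) knots.
Speed = |(-6.506, 4.186)| = 7.736 knots.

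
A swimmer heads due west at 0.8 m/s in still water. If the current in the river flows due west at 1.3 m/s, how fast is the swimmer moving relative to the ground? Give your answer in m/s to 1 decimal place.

Taking east as x and north as y: velocity relative to the water = (-0.800, 0.000) m/s; the water relative to ground = (-1.300, 0.000) m/s.
Velocity relative to ground = (-0.800, 0.000) + (-1.300, 0.000) = (-2.100, 0.000) m/s.
Speed = |(-2.100, 0.000)| = 2.100 m/s.

2.1 m/s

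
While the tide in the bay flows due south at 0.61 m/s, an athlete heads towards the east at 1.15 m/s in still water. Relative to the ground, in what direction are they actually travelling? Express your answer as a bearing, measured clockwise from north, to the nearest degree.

Taking east as x and north as y: velocity relative to the water = (1.150, 0.000) m/s; the water relative to ground = (0.000, -0.610) m/s.
Velocity relative to ground = (1.150, 0.000) + (0.000, -0.610) = (1.150, -0.610) m/s.
Bearing = atan2(1.15, -0.61) = 117.94° clockwise from north.

118°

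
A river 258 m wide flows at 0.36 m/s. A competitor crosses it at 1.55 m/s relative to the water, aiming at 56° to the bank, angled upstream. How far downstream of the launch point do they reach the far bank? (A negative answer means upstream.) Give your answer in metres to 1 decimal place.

-101.7 m

Perpendicular speed = 1.285 m/s; crossing time = 258 / 1.285 = 200.777 s.
Net downstream speed = -0.507 m/s.
Drift = -0.507 × 200.777 = -101.744 m (upstream).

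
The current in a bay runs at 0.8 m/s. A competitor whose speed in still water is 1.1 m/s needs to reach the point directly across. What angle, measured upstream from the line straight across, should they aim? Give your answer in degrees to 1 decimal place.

To cancel the current, the upstream component of the competitor's velocity must equal the flow: 1.1 sin θ = 0.8.
sin θ = 0.8 / 1.1 = 0.7273.
θ = arcsin(0.7273) = 46.658°.

46.7°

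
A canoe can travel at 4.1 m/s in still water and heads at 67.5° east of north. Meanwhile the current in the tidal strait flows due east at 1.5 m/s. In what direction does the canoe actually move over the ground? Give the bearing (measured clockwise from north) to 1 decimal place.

Taking east as x and north as y: velocity relative to the water = (3.788, 1.569) m/s; the water relative to ground = (1.500, 0.000) m/s.
Velocity relative to ground = (3.788, 1.569) + (1.500, 0.000) = (5.288, 1.569) m/s.
Bearing = atan2(5.29, 1.57) = 73.47° clockwise from north.

073.5°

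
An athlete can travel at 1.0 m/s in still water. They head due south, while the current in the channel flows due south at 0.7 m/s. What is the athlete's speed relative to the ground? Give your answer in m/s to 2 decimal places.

Taking east as x and north as y: velocity relative to the water = (0.000, -1.000) m/s; the water relative to ground = (0.000, -0.700) m/s.
Velocity relative to ground = (0.000, -1.000) + (0.000, -0.700) = (0.000, -1.700) m/s.
Speed = |(0.000, -1.700)| = 1.700 m/s.

1.70 m/s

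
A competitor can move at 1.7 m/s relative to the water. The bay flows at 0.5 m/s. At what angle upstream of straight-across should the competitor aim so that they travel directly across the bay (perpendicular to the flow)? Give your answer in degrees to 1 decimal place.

17.1°

To cancel the current, the upstream component of the competitor's velocity must equal the flow: 1.7 sin θ = 0.5.
sin θ = 0.5 / 1.7 = 0.2941.
θ = arcsin(0.2941) = 17.105°.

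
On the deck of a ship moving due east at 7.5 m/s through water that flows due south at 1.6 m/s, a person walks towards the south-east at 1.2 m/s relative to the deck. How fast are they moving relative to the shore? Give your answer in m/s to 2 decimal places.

In east/north components (m/s): person relative to ship = (0.849, -0.849); ship relative to water = (7.500, 0.000); water relative to ground = (0.000, -1.600).
Sum = (8.349, -2.449) m/s.
Speed = |(8.349, -2.449)| = 8.700 m/s.

8.70 m/s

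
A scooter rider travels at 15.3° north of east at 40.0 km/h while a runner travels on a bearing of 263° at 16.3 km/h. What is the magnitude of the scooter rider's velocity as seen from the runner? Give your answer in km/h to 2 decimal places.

Taking east as x and north as y: scooter rider velocity = (38.582, 10.555) km/h; runner velocity = (-16.179, -1.986) km/h.
Velocity of scooter rider relative to runner = (38.582, 10.555) − (-16.179, -1.986) = (54.761, 12.541) km/h.
Magnitude = |(54.761, 12.541)| = 56.179 km/h.

56.18 km/h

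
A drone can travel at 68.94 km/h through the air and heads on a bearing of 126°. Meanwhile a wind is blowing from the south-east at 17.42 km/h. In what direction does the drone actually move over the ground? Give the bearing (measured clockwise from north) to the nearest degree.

Taking east as x and north as y: velocity relative to the air = (55.774, -40.522) km/h; the air relative to ground = (-12.318, 12.318) km/h.
Velocity relative to ground = (55.774, -40.522) + (-12.318, 12.318) = (43.456, -28.204) km/h.
Bearing = atan2(43.46, -28.20) = 122.98° clockwise from north.

123°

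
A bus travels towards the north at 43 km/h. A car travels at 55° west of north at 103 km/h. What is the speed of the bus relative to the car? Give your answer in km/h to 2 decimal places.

Taking east as x and north as y: bus velocity = (0.000, 43.000) km/h; car velocity = (-84.373, 59.078) km/h.
Velocity of bus relative to car = (0.000, 43.000) − (-84.373, 59.078) = (84.373, -16.078) km/h.
Magnitude = |(84.373, -16.078)| = 85.891 km/h.

85.89 km/h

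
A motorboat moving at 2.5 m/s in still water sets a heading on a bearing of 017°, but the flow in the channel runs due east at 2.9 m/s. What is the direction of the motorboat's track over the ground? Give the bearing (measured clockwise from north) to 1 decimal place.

Taking east as x and north as y: velocity relative to the water = (0.731, 2.391) m/s; the water relative to ground = (2.900, 0.000) m/s.
Velocity relative to ground = (0.731, 2.391) + (2.900, 0.000) = (3.631, 2.391) m/s.
Bearing = atan2(3.63, 2.39) = 56.64° clockwise from north.

056.6°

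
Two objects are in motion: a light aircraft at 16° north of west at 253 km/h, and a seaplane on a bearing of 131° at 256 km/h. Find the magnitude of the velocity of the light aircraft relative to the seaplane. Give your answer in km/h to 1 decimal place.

Taking east as x and north as y: light aircraft velocity = (-243.199, 69.736) km/h; seaplane velocity = (193.206, -167.951) km/h.
Velocity of light aircraft relative to seaplane = (-243.199, 69.736) − (193.206, -167.951) = (-436.405, 237.687) km/h.
Magnitude = |(-436.405, 237.687)| = 496.935 km/h.

496.9 km/h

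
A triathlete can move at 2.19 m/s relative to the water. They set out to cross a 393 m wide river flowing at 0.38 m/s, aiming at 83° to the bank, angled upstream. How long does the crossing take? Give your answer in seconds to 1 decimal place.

180.8 s

The component of the triathlete's velocity perpendicular to the bank is 2.19 × sin 83° = 2.174 m/s.
The current is parallel to the bank, so it does not affect the crossing time.
Time = 393 / 2.174 = 180.800 s.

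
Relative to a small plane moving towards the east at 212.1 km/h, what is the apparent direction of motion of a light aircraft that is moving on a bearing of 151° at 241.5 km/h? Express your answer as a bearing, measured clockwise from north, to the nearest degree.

204°

Taking east as x and north as y: light aircraft velocity = (117.082, -211.221) km/h; small plane velocity = (212.100, 0.000) km/h.
Velocity of light aircraft relative to small plane = (117.082, -211.221) − (212.100, 0.000) = (-95.018, -211.221) km/h.
Bearing = atan2(-95.02, -211.22) = 204.22° clockwise from north.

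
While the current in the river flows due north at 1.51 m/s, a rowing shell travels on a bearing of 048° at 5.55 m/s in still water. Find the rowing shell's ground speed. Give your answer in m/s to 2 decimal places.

Taking east as x and north as y: velocity relative to the water = (4.124, 3.714) m/s; the water relative to ground = (0.000, 1.510) m/s.
Velocity relative to ground = (4.124, 3.714) + (0.000, 1.510) = (4.124, 5.224) m/s.
Speed = |(4.124, 5.224)| = 6.656 m/s.

6.66 m/s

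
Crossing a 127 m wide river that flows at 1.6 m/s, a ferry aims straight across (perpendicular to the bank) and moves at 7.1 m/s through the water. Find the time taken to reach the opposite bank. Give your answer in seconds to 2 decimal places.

17.89 s

The component of the ferry's velocity perpendicular to the bank is 7.1 m/s.
The flow acts along the bank and has no component across it.
Time = 127 / 7.100 = 17.887 s.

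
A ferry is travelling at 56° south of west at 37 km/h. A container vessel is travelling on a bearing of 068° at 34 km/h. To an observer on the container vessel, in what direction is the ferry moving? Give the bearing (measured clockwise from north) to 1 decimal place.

230.3°

Taking east as x and north as y: ferry velocity = (-20.690, -30.674) km/h; container vessel velocity = (31.524, 12.737) km/h.
Velocity of ferry relative to container vessel = (-20.690, -30.674) − (31.524, 12.737) = (-52.214, -43.411) km/h.
Bearing = atan2(-52.21, -43.41) = 230.26° clockwise from north.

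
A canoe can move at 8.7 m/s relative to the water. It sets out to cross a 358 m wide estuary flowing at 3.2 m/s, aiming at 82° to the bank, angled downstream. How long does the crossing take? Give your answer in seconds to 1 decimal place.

The component of the canoe's velocity perpendicular to the bank is 8.7 × sin 82° = 8.615 m/s.
Only the cross-stream component determines the crossing time; the current contributes nothing perpendicular to the bank.
Time = 358 / 8.615 = 41.554 s.

41.6 s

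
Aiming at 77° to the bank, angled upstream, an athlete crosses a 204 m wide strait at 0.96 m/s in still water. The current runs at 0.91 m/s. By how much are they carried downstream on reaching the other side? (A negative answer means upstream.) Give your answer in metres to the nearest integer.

Perpendicular speed = 0.935 m/s; crossing time = 204 / 0.935 = 218.090 s.
Net downstream speed = 0.694 m/s.
Drift = 0.694 × 218.090 = 151.364 m (downstream).

151 m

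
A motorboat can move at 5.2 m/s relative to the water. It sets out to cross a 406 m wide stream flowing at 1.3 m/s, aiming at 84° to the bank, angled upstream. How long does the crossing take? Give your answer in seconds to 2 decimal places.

78.51 s

The component of the motorboat's velocity perpendicular to the bank is 5.2 × sin 84° = 5.172 m/s.
The current is parallel to the bank, so it does not affect the crossing time.
Time = 406 / 5.172 = 78.507 s.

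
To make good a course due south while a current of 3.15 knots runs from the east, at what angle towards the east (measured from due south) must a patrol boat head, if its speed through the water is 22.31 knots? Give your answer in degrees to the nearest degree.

The current pushes perpendicular to the desired track; the heading must have a component into the current equal to 3.15 knots: 22.31 sin θ = 3.15.
sin θ = 0.1412, so θ = 8.117°.

8°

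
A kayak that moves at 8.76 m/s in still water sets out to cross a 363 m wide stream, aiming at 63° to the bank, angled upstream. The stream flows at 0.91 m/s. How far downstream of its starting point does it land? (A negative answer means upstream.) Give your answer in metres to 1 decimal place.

Perpendicular speed = 7.805 m/s; crossing time = 363 / 7.805 = 46.507 s.
Net downstream speed = -3.067 m/s.
Drift = -3.067 × 46.507 = -142.636 m (upstream).

-142.6 m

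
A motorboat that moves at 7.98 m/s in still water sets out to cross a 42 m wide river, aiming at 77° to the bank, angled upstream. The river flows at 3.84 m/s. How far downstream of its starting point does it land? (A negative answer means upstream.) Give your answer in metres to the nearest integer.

Perpendicular speed = 7.775 m/s; crossing time = 42 / 7.775 = 5.402 s.
Net downstream speed = 2.045 m/s.
Drift = 2.045 × 5.402 = 11.046 m (downstream).

11 m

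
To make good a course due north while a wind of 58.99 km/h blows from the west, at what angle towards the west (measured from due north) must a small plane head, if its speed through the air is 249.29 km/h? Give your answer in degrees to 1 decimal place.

13.7°

The wind pushes perpendicular to the desired track; the heading must have a component into the wind equal to 58.99 km/h: 249.29 sin θ = 58.99.
sin θ = 0.2366, so θ = 13.688°.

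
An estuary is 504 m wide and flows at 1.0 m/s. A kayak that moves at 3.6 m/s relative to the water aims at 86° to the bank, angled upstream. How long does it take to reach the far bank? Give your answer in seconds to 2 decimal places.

140.34 s

The component of the kayak's velocity perpendicular to the bank is 3.6 × sin 86° = 3.591 m/s.
Only the cross-stream component determines the crossing time; the current contributes nothing perpendicular to the bank.
Time = 504 / 3.591 = 140.342 s.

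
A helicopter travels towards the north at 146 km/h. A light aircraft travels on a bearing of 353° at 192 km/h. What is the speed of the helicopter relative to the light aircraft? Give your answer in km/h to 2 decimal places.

Taking east as x and north as y: helicopter velocity = (0.000, 146.000) km/h; light aircraft velocity = (-23.399, 190.569) km/h.
Velocity of helicopter relative to light aircraft = (0.000, 146.000) − (-23.399, 190.569) = (23.399, -44.569) km/h.
Magnitude = |(23.399, -44.569)| = 50.338 km/h.

50.34 km/h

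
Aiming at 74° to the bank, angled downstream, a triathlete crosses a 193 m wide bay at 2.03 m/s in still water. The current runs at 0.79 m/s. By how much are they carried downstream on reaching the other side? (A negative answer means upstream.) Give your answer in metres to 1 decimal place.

133.5 m

Perpendicular speed = 1.951 m/s; crossing time = 193 / 1.951 = 98.905 s.
Net downstream speed = 1.350 m/s.
Drift = 1.350 × 98.905 = 133.477 m (downstream).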